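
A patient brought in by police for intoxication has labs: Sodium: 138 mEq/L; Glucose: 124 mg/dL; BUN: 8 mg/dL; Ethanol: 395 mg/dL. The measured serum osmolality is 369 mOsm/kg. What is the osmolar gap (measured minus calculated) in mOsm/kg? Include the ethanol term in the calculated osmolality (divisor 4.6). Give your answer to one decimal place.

-2.6 mOsm/kg

Calculated osmolality = 2·Na + glucose/18 + BUN/2.8 + ethanol/4.6
= 2·138 + 124/18 + 8/2.8 + 395/4.6
= 276 + 6.89 + 2.86 + 85.87
= 371.62 mOsm/kg ≈ 371.6 mOsm/kg
Osmolar gap = measured − calculated = 369 − 371.6 = -2.6 mOsm/kg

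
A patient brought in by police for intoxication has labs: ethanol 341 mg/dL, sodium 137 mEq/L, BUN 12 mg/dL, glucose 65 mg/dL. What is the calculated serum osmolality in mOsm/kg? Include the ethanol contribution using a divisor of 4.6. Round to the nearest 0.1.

Calculated osmolality = 2·Na + glucose/18 + BUN/2.8 + ethanol/4.6
= 2·137 + 65/18 + 12/2.8 + 341/4.6
= 274 + 3.61 + 4.29 + 74.13
= 356.03 mOsm/kg

356.0 mOsm/kg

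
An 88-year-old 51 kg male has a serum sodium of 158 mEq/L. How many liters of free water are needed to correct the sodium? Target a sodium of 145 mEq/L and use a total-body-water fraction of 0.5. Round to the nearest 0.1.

2.3 L

TBW = 0.5 · 51 = 25.5 L
Free water deficit = TBW · (Na/145 − 1)
= 25.5 · (158/145 − 1)
= 25.5 · 0.0897
= 2.29 L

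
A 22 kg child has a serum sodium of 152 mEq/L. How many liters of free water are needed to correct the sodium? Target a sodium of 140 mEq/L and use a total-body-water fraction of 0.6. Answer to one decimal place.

1.1 L

TBW = 0.6 · 22 = 13.2 L
Free water deficit = TBW · (Na/140 − 1)
= 13.2 · (152/140 − 1)
= 13.2 · 0.0857
= 1.13 L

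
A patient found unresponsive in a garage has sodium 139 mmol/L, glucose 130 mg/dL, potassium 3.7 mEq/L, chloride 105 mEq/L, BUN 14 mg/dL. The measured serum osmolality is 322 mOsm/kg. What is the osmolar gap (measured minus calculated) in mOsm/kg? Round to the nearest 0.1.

Calculated osmolality = 2·Na + glucose/18 + BUN/2.8
= 2·139 + 130/18 + 14/2.8
= 278 + 7.22 + 5
= 290.22 mOsm/kg ≈ 290.2 mOsm/kg
Osmolar gap = measured − calculated = 322 − 290.2 = 31.8 mOsm/kg

31.8 mOsm/kg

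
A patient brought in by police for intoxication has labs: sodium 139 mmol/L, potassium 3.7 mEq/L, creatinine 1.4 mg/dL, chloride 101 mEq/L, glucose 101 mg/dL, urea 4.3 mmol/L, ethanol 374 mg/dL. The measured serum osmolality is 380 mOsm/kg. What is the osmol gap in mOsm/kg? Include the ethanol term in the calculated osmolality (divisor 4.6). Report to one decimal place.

10.8 mOsm/kg

Calculated osmolality = 2·Na + glucose/18 + urea + ethanol/4.6
= 2·139 + 101/18 + 4.3 + 374/4.6
= 278 + 5.61 + 4.30 + 81.30
= 369.21 mOsm/kg ≈ 369.2 mOsm/kg
Osmolar gap = measured − calculated = 380 − 369.2 = 10.8 mOsm/kg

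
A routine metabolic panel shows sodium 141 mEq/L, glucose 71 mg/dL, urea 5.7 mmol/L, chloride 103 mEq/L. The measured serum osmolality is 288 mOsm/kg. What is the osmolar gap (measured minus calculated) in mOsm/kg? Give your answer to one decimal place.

Calculated osmolality = 2·Na + glucose/18 + urea
= 2·141 + 71/18 + 5.7
= 282 + 3.94 + 5.70
= 291.64 mOsm/kg ≈ 291.6 mOsm/kg
Osmolar gap = measured − calculated = 288 − 291.6 = -3.6 mOsm/kg

-3.6 mOsm/kg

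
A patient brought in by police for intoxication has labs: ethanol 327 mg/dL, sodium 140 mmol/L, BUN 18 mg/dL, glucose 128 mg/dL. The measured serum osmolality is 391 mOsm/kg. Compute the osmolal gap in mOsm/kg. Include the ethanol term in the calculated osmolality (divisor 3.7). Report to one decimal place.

Calculated osmolality = 2·Na + glucose/18 + BUN/2.8 + ethanol/3.7
= 2·140 + 128/18 + 18/2.8 + 327/3.7
= 280 + 7.11 + 6.43 + 88.38
= 381.92 mOsm/kg ≈ 381.9 mOsm/kg
Osmolar gap = measured − calculated = 391 − 381.9 = 9.1 mOsm/kg

9.1 mOsm/kg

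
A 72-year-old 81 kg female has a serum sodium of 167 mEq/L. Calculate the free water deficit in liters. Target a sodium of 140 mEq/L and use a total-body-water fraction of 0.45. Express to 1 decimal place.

TBW = 0.45 · 81 = 36.45 L
Free water deficit = TBW · (Na/140 − 1)
= 36.45 · (167/140 − 1)
= 36.45 · 0.1929
= 7.03 L

7.0 L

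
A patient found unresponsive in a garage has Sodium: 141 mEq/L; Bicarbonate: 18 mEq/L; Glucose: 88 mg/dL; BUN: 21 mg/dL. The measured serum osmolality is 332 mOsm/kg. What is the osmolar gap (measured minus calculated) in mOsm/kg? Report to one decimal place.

37.6 mOsm/kg

Calculated osmolality = 2·Na + glucose/18 + BUN/2.8
= 2·141 + 88/18 + 21/2.8
= 282 + 4.89 + 7.50
= 294.39 mOsm/kg ≈ 294.4 mOsm/kg
Osmolar gap = measured − calculated = 332 − 294.4 = 37.6 mOsm/kg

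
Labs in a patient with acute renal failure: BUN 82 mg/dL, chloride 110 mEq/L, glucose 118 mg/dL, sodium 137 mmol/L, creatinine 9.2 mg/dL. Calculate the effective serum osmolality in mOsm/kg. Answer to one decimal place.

Effective osmolality excludes urea (freely permeant across cell membranes):
2·Na + glucose/18
= 2·137 + 118/18
= 274 + 6.56
= 280.56 mOsm/kg

280.6 mOsm/kg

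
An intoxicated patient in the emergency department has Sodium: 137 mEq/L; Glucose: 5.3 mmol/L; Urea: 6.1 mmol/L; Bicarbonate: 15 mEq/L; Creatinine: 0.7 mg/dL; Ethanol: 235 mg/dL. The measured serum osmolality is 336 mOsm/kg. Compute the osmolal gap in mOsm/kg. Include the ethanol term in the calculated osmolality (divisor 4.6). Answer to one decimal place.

-0.5 mOsm/kg

Calculated osmolality = 2·Na + glucose + urea + ethanol/4.6
= 2·137 + 5.3 + 6.1 + 235/4.6
= 274 + 5.30 + 6.10 + 51.09
= 336.49 mOsm/kg ≈ 336.5 mOsm/kg
Osmolar gap = measured − calculated = 336 − 336.5 = -0.5 mOsm/kg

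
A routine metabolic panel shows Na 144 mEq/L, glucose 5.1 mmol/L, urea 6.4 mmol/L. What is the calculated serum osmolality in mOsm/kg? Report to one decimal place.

299.5 mOsm/kg

Calculated osmolality = 2·Na + glucose + urea
= 2·144 + 5.1 + 6.4
= 288 + 5.10 + 6.40
= 299.5 mOsm/kg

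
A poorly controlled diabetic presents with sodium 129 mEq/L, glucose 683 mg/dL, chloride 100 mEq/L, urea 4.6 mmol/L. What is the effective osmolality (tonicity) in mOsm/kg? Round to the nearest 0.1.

295.9 mOsm/kg

Effective osmolality excludes urea (freely permeant across cell membranes):
2·Na + glucose/18
= 2·129 + 683/18
= 258 + 37.94
= 295.94 mOsm/kg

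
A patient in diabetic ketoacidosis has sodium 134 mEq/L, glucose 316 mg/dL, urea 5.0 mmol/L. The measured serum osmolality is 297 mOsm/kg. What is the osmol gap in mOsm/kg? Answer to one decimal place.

Calculated osmolality = 2·Na + glucose/18 + urea
= 2·134 + 316/18 + 5
= 268 + 17.56 + 5
= 290.56 mOsm/kg ≈ 290.6 mOsm/kg
Osmolar gap = measured − calculated = 297 − 290.6 = 6.4 mOsm/kg

6.4 mOsm/kg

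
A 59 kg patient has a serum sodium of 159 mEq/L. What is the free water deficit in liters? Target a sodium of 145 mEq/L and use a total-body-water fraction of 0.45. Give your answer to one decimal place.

TBW = 0.45 · 59 = 26.55 L
Free water deficit = TBW · (Na/145 − 1)
= 26.55 · (159/145 − 1)
= 26.55 · 0.0966
= 2.56 L

2.6 L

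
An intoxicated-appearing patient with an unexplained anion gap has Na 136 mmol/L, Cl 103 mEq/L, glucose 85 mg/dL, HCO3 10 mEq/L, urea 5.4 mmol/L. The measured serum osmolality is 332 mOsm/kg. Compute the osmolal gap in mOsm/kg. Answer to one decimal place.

Calculated osmolality = 2·Na + glucose/18 + urea
= 2·136 + 85/18 + 5.4
= 272 + 4.72 + 5.40
= 282.12 mOsm/kg ≈ 282.1 mOsm/kg
Osmolar gap = measured − calculated = 332 − 282.1 = 49.9 mOsm/kg

49.9 mOsm/kg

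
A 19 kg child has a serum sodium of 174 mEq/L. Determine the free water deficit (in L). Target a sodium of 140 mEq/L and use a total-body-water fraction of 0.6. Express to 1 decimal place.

2.8 L

TBW = 0.6 · 19 = 11.4 L
Free water deficit = TBW · (Na/140 − 1)
= 11.4 · (174/140 − 1)
= 11.4 · 0.2429
= 2.77 L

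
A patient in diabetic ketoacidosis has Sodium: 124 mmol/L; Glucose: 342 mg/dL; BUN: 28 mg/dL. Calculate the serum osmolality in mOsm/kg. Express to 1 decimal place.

277.0 mOsm/kg

Calculated osmolality = 2·Na + glucose/18 + BUN/2.8
= 2·124 + 342/18 + 28/2.8
= 248 + 19 + 10
= 277 mOsm/kg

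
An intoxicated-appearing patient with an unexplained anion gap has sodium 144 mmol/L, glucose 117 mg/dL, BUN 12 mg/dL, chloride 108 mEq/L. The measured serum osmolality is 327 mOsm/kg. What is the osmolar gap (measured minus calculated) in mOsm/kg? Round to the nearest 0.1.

28.2 mOsm/kg

Calculated osmolality = 2·Na + glucose/18 + BUN/2.8
= 2·144 + 117/18 + 12/2.8
= 288 + 6.50 + 4.29
= 298.79 mOsm/kg ≈ 298.8 mOsm/kg
Osmolar gap = measured − calculated = 327 − 298.8 = 28.2 mOsm/kg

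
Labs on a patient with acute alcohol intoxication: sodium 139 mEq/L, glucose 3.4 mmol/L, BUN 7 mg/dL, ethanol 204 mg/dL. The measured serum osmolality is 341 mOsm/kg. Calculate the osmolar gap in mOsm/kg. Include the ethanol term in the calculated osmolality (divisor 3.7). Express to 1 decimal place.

Calculated osmolality = 2·Na + glucose + BUN/2.8 + ethanol/3.7
= 2·139 + 3.4 + 7/2.8 + 204/3.7
= 278 + 3.40 + 2.50 + 55.14
= 339.04 mOsm/kg ≈ 339.0 mOsm/kg
Osmolar gap = measured − calculated = 341 − 339.0 = 2.0 mOsm/kg

2.0 mOsm/kg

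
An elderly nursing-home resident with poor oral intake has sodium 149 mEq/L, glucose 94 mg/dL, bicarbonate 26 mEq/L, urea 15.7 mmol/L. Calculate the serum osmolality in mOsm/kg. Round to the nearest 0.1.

318.9 mOsm/kg

Calculated osmolality = 2·Na + glucose/18 + urea
= 2·149 + 94/18 + 15.7
= 298 + 5.22 + 15.70
= 318.92 mOsm/kg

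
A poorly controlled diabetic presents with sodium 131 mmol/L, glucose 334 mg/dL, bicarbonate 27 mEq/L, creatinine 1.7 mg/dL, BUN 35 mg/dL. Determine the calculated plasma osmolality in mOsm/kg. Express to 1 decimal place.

Calculated osmolality = 2·Na + glucose/18 + BUN/2.8
= 2·131 + 334/18 + 35/2.8
= 262 + 18.56 + 12.50
= 293.06 mOsm/kg

293.1 mOsm/kg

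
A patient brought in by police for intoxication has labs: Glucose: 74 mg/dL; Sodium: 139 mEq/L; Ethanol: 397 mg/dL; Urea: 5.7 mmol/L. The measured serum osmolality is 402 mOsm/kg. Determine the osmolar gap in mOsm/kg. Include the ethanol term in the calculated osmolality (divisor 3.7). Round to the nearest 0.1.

6.9 mOsm/kg

Calculated osmolality = 2·Na + glucose/18 + urea + ethanol/3.7
= 2·139 + 74/18 + 5.7 + 397/3.7
= 278 + 4.11 + 5.70 + 107.30
= 395.11 mOsm/kg ≈ 395.1 mOsm/kg
Osmolar gap = measured − calculated = 402 − 395.1 = 6.9 mOsm/kg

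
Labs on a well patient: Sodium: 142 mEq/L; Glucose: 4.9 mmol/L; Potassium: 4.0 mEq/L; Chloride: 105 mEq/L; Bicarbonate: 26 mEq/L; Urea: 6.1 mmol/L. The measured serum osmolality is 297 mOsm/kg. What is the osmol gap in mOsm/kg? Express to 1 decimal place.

2.0 mOsm/kg

Calculated osmolality = 2·Na + glucose + urea
= 2·142 + 4.9 + 6.1
= 284 + 4.90 + 6.10
= 295 mOsm/kg ≈ 295.0 mOsm/kg
Osmolar gap = measured − calculated = 297 − 295.0 = 2.0 mOsm/kg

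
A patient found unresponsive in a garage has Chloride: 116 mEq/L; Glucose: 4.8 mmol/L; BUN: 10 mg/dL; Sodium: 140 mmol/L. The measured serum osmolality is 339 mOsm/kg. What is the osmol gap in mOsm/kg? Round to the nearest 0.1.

Calculated osmolality = 2·Na + glucose + BUN/2.8
= 2·140 + 4.8 + 10/2.8
= 280 + 4.80 + 3.57
= 288.37 mOsm/kg ≈ 288.4 mOsm/kg
Osmolar gap = measured − calculated = 339 − 288.4 = 50.6 mOsm/kg

50.6 mOsm/kg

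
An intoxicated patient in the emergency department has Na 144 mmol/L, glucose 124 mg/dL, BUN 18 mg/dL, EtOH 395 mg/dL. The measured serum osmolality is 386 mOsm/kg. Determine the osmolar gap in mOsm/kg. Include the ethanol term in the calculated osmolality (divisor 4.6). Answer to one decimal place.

-1.2 mOsm/kg

Calculated osmolality = 2·Na + glucose/18 + BUN/2.8 + ethanol/4.6
= 2·144 + 124/18 + 18/2.8 + 395/4.6
= 288 + 6.89 + 6.43 + 85.87
= 387.19 mOsm/kg ≈ 387.2 mOsm/kg
Osmolar gap = measured − calculated = 386 − 387.2 = -1.2 mOsm/kg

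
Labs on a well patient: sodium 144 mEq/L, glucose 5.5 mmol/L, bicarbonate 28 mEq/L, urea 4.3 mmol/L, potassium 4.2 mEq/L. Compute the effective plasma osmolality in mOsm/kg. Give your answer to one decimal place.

Effective osmolality excludes urea (freely permeant across cell membranes):
2·Na + glucose
= 2·144 + 5.5
= 288 + 5.5
= 293.5 mOsm/kg

293.5 mOsm/kg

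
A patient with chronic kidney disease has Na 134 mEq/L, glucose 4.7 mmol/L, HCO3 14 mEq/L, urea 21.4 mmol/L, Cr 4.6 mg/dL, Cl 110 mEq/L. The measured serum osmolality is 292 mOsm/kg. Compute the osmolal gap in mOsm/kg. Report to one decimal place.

-2.1 mOsm/kg

Calculated osmolality = 2·Na + glucose + urea
= 2·134 + 4.7 + 21.4
= 268 + 4.70 + 21.40
= 294.1 mOsm/kg ≈ 294.1 mOsm/kg
Osmolar gap = measured − calculated = 292 − 294.1 = -2.1 mOsm/kg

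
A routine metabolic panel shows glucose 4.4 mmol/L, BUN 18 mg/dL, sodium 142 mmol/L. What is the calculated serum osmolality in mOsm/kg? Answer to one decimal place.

Calculated osmolality = 2·Na + glucose + BUN/2.8
= 2·142 + 4.4 + 18/2.8
= 284 + 4.40 + 6.43
= 294.83 mOsm/kg

294.8 mOsm/kg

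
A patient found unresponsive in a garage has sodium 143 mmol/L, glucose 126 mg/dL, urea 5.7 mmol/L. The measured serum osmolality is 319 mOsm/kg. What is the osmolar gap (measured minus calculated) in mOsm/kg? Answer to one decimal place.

Calculated osmolality = 2·Na + glucose/18 + urea
= 2·143 + 126/18 + 5.7
= 286 + 7 + 5.70
= 298.7 mOsm/kg ≈ 298.7 mOsm/kg
Osmolar gap = measured − calculated = 319 − 298.7 = 20.3 mOsm/kg

20.3 mOsm/kg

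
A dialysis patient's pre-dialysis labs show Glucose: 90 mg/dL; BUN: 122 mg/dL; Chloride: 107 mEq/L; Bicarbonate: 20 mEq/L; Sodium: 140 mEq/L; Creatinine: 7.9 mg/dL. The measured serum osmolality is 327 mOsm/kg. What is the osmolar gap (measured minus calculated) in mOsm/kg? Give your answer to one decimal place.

-1.6 mOsm/kg

Calculated osmolality = 2·Na + glucose/18 + BUN/2.8
= 2·140 + 90/18 + 122/2.8
= 280 + 5 + 43.57
= 328.57 mOsm/kg ≈ 328.6 mOsm/kg
Osmolar gap = measured − calculated = 327 − 328.6 = -1.6 mOsm/kg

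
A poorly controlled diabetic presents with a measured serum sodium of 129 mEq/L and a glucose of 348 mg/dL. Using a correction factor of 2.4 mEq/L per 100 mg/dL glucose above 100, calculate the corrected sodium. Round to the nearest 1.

135 mEq/L

Corrected Na = measured Na + 2.4 · (glucose − 100)/100
= 129 + 2.4 · (348 − 100)/100
= 129 + 6
= 135 mEq/L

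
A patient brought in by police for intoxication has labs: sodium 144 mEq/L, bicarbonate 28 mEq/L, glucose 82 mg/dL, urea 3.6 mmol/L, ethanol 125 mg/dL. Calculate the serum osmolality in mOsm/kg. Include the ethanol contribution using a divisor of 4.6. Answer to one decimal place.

Calculated osmolality = 2·Na + glucose/18 + urea + ethanol/4.6
= 2·144 + 82/18 + 3.6 + 125/4.6
= 288 + 4.56 + 3.60 + 27.17
= 323.33 mOsm/kg

323.3 mOsm/kg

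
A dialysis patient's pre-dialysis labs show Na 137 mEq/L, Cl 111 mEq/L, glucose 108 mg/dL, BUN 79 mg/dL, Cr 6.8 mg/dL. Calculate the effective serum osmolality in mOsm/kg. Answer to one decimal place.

Effective osmolality excludes urea (freely permeant across cell membranes):
2·Na + glucose/18
= 2·137 + 108/18
= 274 + 6
= 280 mOsm/kg

280.0 mOsm/kg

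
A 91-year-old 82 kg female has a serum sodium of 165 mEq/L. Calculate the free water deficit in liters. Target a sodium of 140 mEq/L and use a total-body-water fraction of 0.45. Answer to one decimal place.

TBW = 0.45 · 82 = 36.9 L
Free water deficit = TBW · (Na/140 − 1)
= 36.9 · (165/140 − 1)
= 36.9 · 0.1786
= 6.59 L

6.6 L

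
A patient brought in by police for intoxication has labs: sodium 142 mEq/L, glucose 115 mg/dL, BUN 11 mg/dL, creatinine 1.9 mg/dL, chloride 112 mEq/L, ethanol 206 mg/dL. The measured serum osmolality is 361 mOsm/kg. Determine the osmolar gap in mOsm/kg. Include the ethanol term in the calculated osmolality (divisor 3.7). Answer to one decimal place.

Calculated osmolality = 2·Na + glucose/18 + BUN/2.8 + ethanol/3.7
= 2·142 + 115/18 + 11/2.8 + 206/3.7
= 284 + 6.39 + 3.93 + 55.68
= 350 mOsm/kg ≈ 350.0 mOsm/kg
Osmolar gap = measured − calculated = 361 − 350.0 = 11.0 mOsm/kg

11.0 mOsm/kg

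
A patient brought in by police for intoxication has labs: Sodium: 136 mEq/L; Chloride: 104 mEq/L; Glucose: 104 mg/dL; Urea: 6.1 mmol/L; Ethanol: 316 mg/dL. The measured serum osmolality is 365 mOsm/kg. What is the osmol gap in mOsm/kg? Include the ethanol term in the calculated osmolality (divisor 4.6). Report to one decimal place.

Calculated osmolality = 2·Na + glucose/18 + urea + ethanol/4.6
= 2·136 + 104/18 + 6.1 + 316/4.6
= 272 + 5.78 + 6.10 + 68.70
= 352.58 mOsm/kg ≈ 352.6 mOsm/kg
Osmolar gap = measured − calculated = 365 − 352.6 = 12.4 mOsm/kg

12.4 mOsm/kg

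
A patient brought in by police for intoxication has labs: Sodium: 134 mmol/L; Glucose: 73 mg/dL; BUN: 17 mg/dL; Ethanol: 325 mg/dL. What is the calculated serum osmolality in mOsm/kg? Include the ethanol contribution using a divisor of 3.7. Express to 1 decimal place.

366.0 mOsm/kg

Calculated osmolality = 2·Na + glucose/18 + BUN/2.8 + ethanol/3.7
= 2·134 + 73/18 + 17/2.8 + 325/3.7
= 268 + 4.06 + 6.07 + 87.84
= 365.97 mOsm/kg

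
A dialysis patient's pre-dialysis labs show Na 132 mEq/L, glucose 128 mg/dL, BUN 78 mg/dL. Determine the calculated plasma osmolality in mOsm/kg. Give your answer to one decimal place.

299.0 mOsm/kg

Calculated osmolality = 2·Na + glucose/18 + BUN/2.8
= 2·132 + 128/18 + 78/2.8
= 264 + 7.11 + 27.86
= 298.97 mOsm/kg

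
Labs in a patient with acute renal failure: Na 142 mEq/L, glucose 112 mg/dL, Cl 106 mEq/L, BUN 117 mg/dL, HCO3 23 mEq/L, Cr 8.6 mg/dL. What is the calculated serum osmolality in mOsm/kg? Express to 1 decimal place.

Calculated osmolality = 2·Na + glucose/18 + BUN/2.8
= 2·142 + 112/18 + 117/2.8
= 284 + 6.22 + 41.79
= 332.01 mOsm/kg

332.0 mOsm/kg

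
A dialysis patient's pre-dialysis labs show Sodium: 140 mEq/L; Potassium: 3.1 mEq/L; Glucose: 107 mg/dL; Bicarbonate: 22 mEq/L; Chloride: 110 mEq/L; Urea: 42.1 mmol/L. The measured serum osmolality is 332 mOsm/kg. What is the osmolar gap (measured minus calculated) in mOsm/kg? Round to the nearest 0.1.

Calculated osmolality = 2·Na + glucose/18 + urea
= 2·140 + 107/18 + 42.1
= 280 + 5.94 + 42.10
= 328.04 mOsm/kg ≈ 328.0 mOsm/kg
Osmolar gap = measured − calculated = 332 − 328.0 = 4.0 mOsm/kg

4.0 mOsm/kg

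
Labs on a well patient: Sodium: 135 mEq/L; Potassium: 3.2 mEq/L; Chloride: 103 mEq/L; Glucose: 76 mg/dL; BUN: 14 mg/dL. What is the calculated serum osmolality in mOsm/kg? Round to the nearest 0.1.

Calculated osmolality = 2·Na + glucose/18 + BUN/2.8
= 2·135 + 76/18 + 14/2.8
= 270 + 4.22 + 5
= 279.22 mOsm/kg

279.2 mOsm/kg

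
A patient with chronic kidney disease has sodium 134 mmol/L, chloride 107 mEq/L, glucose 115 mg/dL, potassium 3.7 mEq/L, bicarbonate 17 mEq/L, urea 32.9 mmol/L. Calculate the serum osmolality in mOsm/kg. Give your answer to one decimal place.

307.3 mOsm/kg

Calculated osmolality = 2·Na + glucose/18 + urea
= 2·134 + 115/18 + 32.9
= 268 + 6.39 + 32.90
= 307.29 mOsm/kg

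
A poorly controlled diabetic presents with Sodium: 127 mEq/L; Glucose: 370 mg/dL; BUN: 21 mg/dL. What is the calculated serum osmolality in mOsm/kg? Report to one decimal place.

282.1 mOsm/kg

Calculated osmolality = 2·Na + glucose/18 + BUN/2.8
= 2·127 + 370/18 + 21/2.8
= 254 + 20.56 + 7.50
= 282.06 mOsm/kg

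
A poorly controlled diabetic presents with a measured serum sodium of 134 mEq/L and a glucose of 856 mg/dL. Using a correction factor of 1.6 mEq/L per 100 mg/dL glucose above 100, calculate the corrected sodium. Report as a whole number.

146 mEq/L

Corrected Na = measured Na + 1.6 · (glucose − 100)/100
= 134 + 1.6 · (856 − 100)/100
= 134 + 12.1
= 146.1 mEq/L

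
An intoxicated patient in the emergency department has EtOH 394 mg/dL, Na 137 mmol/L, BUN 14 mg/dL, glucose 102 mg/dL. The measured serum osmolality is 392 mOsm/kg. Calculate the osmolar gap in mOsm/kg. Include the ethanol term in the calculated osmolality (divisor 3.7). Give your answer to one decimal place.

0.8 mOsm/kg

Calculated osmolality = 2·Na + glucose/18 + BUN/2.8 + ethanol/3.7
= 2·137 + 102/18 + 14/2.8 + 394/3.7
= 274 + 5.67 + 5 + 106.49
= 391.16 mOsm/kg ≈ 391.2 mOsm/kg
Osmolar gap = measured − calculated = 392 − 391.2 = 0.8 mOsm/kg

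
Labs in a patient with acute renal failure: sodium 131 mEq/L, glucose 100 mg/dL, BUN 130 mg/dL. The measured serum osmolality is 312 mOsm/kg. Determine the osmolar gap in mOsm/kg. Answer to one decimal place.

Calculated osmolality = 2·Na + glucose/18 + BUN/2.8
= 2·131 + 100/18 + 130/2.8
= 262 + 5.56 + 46.43
= 313.99 mOsm/kg ≈ 314.0 mOsm/kg
Osmolar gap = measured − calculated = 312 − 314.0 = -2.0 mOsm/kg

-2.0 mOsm/kg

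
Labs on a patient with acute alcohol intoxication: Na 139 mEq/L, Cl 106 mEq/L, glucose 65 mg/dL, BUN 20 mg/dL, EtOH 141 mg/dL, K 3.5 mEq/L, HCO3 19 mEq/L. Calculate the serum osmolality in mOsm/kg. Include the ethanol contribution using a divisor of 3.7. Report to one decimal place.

326.9 mOsm/kg

Calculated osmolality = 2·Na + glucose/18 + BUN/2.8 + ethanol/3.7
= 2·139 + 65/18 + 20/2.8 + 141/3.7
= 278 + 3.61 + 7.14 + 38.11
= 326.86 mOsm/kg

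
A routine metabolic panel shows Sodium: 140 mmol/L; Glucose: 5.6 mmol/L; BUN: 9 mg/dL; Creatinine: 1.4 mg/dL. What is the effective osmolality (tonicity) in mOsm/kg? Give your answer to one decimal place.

285.6 mOsm/kg

Effective osmolality excludes urea (freely permeant across cell membranes):
2·Na + glucose
= 2·140 + 5.6
= 280 + 5.6
= 285.6 mOsm/kg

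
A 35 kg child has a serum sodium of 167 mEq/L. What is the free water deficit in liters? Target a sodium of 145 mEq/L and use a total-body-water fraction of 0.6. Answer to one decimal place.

TBW = 0.6 · 35 = 21 L
Free water deficit = TBW · (Na/145 − 1)
= 21 · (167/145 − 1)
= 21 · 0.1517
= 3.19 L

3.2 L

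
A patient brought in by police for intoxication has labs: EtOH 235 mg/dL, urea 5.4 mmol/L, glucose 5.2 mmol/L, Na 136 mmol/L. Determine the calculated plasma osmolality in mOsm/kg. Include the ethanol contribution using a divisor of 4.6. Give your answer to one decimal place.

333.7 mOsm/kg

Calculated osmolality = 2·Na + glucose + urea + ethanol/4.6
= 2·136 + 5.2 + 5.4 + 235/4.6
= 272 + 5.20 + 5.40 + 51.09
= 333.69 mOsm/kg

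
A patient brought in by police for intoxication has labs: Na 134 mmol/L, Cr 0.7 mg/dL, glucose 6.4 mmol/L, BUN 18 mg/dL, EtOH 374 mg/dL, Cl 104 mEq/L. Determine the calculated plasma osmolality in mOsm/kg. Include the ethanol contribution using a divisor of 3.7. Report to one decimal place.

381.9 mOsm/kg

Calculated osmolality = 2·Na + glucose + BUN/2.8 + ethanol/3.7
= 2·134 + 6.4 + 18/2.8 + 374/3.7
= 268 + 6.40 + 6.43 + 101.08
= 381.91 mOsm/kg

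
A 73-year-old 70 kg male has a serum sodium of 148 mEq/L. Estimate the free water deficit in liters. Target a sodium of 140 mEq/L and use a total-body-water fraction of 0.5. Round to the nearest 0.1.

2.0 L

TBW = 0.5 · 70 = 35 L
Free water deficit = TBW · (Na/140 − 1)
= 35 · (148/140 − 1)
= 35 · 0.0571
= 2 L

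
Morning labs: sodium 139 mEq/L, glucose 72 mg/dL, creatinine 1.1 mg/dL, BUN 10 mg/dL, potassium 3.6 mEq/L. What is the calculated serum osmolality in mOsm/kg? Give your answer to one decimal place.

Calculated osmolality = 2·Na + glucose/18 + BUN/2.8
= 2·139 + 72/18 + 10/2.8
= 278 + 4 + 3.57
= 285.57 mOsm/kg

285.6 mOsm/kg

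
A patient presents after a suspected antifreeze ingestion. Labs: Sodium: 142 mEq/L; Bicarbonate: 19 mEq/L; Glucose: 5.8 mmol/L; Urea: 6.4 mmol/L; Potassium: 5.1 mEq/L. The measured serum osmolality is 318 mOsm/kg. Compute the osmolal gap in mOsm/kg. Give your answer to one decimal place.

21.8 mOsm/kg

Calculated osmolality = 2·Na + glucose + urea
= 2·142 + 5.8 + 6.4
= 284 + 5.80 + 6.40
= 296.2 mOsm/kg ≈ 296.2 mOsm/kg
Osmolar gap = measured − calculated = 318 − 296.2 = 21.8 mOsm/kg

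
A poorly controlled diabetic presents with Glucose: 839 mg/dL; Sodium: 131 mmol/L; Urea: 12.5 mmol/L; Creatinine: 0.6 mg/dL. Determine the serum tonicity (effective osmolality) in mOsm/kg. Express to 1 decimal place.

Effective osmolality excludes urea (freely permeant across cell membranes):
2·Na + glucose/18
= 2·131 + 839/18
= 262 + 46.61
= 308.61 mOsm/kg

308.6 mOsm/kg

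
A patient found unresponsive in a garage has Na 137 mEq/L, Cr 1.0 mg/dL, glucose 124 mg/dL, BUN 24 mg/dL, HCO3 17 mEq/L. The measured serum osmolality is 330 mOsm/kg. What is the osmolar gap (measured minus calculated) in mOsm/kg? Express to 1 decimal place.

Calculated osmolality = 2·Na + glucose/18 + BUN/2.8
= 2·137 + 124/18 + 24/2.8
= 274 + 6.89 + 8.57
= 289.46 mOsm/kg ≈ 289.5 mOsm/kg
Osmolar gap = measured − calculated = 330 − 289.5 = 40.5 mOsm/kg

40.5 mOsm/kg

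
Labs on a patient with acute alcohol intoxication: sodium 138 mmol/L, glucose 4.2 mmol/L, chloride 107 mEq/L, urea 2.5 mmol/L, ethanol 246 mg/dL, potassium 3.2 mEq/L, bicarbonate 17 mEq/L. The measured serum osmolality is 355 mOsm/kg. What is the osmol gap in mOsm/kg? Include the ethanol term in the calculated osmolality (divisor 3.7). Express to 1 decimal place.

5.8 mOsm/kg

Calculated osmolality = 2·Na + glucose + urea + ethanol/3.7
= 2·138 + 4.2 + 2.5 + 246/3.7
= 276 + 4.20 + 2.50 + 66.49
= 349.19 mOsm/kg ≈ 349.2 mOsm/kg
Osmolar gap = measured − calculated = 355 − 349.2 = 5.8 mOsm/kg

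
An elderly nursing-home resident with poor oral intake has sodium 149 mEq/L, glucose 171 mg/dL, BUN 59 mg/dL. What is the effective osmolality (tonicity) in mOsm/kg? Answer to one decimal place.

307.5 mOsm/kg

Effective osmolality excludes urea (freely permeant across cell membranes):
2·Na + glucose/18
= 2·149 + 171/18
= 298 + 9.5
= 307.5 mOsm/kg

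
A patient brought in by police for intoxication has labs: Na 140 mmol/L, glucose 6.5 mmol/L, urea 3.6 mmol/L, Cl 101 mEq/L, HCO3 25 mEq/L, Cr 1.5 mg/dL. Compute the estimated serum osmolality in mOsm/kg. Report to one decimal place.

Calculated osmolality = 2·Na + glucose + urea
= 2·140 + 6.5 + 3.6
= 280 + 6.50 + 3.60
= 290.1 mOsm/kg

290.1 mOsm/kg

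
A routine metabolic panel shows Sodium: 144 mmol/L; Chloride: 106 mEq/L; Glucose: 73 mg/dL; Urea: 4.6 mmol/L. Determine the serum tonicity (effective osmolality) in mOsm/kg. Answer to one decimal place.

292.1 mOsm/kg

Effective osmolality excludes urea (freely permeant across cell membranes):
2·Na + glucose/18
= 2·144 + 73/18
= 288 + 4.06
= 292.06 mOsm/kg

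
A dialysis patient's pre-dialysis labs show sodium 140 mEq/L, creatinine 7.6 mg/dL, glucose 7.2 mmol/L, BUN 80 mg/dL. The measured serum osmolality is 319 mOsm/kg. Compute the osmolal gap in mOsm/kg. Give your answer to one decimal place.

3.2 mOsm/kg

Calculated osmolality = 2·Na + glucose + BUN/2.8
= 2·140 + 7.2 + 80/2.8
= 280 + 7.20 + 28.57
= 315.77 mOsm/kg ≈ 315.8 mOsm/kg
Osmolar gap = measured − calculated = 319 − 315.8 = 3.2 mOsm/kg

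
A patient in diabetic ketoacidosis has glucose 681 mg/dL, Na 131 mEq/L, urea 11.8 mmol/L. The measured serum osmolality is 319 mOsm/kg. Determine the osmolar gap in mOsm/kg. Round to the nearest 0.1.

7.4 mOsm/kg

Calculated osmolality = 2·Na + glucose/18 + urea
= 2·131 + 681/18 + 11.8
= 262 + 37.83 + 11.80
= 311.63 mOsm/kg ≈ 311.6 mOsm/kg
Osmolar gap = measured − calculated = 319 − 311.6 = 7.4 mOsm/kg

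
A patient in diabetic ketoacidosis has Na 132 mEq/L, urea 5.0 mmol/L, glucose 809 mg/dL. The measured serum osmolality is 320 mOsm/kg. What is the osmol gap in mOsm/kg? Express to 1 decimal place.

Calculated osmolality = 2·Na + glucose/18 + urea
= 2·132 + 809/18 + 5
= 264 + 44.94 + 5
= 313.94 mOsm/kg ≈ 313.9 mOsm/kg
Osmolar gap = measured − calculated = 320 − 313.9 = 6.1 mOsm/kg

6.1 mOsm/kg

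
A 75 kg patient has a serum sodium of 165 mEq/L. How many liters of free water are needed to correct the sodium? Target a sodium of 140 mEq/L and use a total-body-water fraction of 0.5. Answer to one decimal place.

TBW = 0.5 · 75 = 37.5 L
Free water deficit = TBW · (Na/140 − 1)
= 37.5 · (165/140 − 1)
= 37.5 · 0.1786
= 6.7 L

6.7 L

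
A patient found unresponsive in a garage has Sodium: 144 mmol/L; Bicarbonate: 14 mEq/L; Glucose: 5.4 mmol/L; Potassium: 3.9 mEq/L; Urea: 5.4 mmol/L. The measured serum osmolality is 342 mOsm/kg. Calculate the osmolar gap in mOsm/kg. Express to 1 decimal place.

Calculated osmolality = 2·Na + glucose + urea
= 2·144 + 5.4 + 5.4
= 288 + 5.40 + 5.40
= 298.8 mOsm/kg ≈ 298.8 mOsm/kg
Osmolar gap = measured − calculated = 342 − 298.8 = 43.2 mOsm/kg

43.2 mOsm/kg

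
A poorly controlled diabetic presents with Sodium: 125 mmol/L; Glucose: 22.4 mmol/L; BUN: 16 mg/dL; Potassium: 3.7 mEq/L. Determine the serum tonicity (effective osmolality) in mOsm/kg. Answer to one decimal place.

272.4 mOsm/kg

Effective osmolality excludes urea (freely permeant across cell membranes):
2·Na + glucose
= 2·125 + 22.4
= 250 + 22.4
= 272.4 mOsm/kg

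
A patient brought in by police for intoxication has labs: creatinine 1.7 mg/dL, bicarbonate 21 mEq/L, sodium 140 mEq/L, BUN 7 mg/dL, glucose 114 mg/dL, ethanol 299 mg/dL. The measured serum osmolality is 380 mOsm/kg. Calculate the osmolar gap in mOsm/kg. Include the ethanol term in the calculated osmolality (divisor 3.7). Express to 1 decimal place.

10.4 mOsm/kg

Calculated osmolality = 2·Na + glucose/18 + BUN/2.8 + ethanol/3.7
= 2·140 + 114/18 + 7/2.8 + 299/3.7
= 280 + 6.33 + 2.50 + 80.81
= 369.64 mOsm/kg ≈ 369.6 mOsm/kg
Osmolar gap = measured − calculated = 380 − 369.6 = 10.4 mOsm/kg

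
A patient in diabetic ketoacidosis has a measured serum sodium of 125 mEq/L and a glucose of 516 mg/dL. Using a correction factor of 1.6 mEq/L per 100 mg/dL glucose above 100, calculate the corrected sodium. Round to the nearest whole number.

Corrected Na = measured Na + 1.6 · (glucose − 100)/100
= 125 + 1.6 · (516 − 100)/100
= 125 + 6.7
= 131.7 mEq/L

132 mEq/L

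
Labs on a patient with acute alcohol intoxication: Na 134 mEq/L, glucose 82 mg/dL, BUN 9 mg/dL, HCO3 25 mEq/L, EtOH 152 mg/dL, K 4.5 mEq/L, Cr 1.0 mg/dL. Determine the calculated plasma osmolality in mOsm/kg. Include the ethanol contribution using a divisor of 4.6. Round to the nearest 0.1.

308.8 mOsm/kg

Calculated osmolality = 2·Na + glucose/18 + BUN/2.8 + ethanol/4.6
= 2·134 + 82/18 + 9/2.8 + 152/4.6
= 268 + 4.56 + 3.21 + 33.04
= 308.81 mOsm/kg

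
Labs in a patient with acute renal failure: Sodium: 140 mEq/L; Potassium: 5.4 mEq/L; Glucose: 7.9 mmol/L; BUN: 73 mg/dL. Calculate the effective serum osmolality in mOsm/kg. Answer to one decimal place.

Effective osmolality excludes urea (freely permeant across cell membranes):
2·Na + glucose
= 2·140 + 7.9
= 280 + 7.9
= 287.9 mOsm/kg

287.9 mOsm/kg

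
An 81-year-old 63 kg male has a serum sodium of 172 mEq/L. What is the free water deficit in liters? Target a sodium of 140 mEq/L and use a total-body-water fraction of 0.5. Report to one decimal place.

7.2 L

TBW = 0.5 · 63 = 31.5 L
Free water deficit = TBW · (Na/140 − 1)
= 31.5 · (172/140 − 1)
= 31.5 · 0.2286
= 7.2 L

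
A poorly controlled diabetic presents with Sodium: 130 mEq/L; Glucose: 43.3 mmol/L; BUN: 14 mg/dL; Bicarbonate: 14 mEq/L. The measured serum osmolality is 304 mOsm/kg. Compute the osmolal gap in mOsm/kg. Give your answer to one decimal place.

-4.3 mOsm/kg

Calculated osmolality = 2·Na + glucose + BUN/2.8
= 2·130 + 43.3 + 14/2.8
= 260 + 43.30 + 5
= 308.3 mOsm/kg ≈ 308.3 mOsm/kg
Osmolar gap = measured − calculated = 304 − 308.3 = -4.3 mOsm/kg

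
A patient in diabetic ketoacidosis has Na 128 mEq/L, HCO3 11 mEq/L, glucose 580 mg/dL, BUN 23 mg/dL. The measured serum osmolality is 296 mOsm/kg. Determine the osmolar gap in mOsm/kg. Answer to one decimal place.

-0.4 mOsm/kg

Calculated osmolality = 2·Na + glucose/18 + BUN/2.8
= 2·128 + 580/18 + 23/2.8
= 256 + 32.22 + 8.21
= 296.43 mOsm/kg ≈ 296.4 mOsm/kg
Osmolar gap = measured − calculated = 296 − 296.4 = -0.4 mOsm/kg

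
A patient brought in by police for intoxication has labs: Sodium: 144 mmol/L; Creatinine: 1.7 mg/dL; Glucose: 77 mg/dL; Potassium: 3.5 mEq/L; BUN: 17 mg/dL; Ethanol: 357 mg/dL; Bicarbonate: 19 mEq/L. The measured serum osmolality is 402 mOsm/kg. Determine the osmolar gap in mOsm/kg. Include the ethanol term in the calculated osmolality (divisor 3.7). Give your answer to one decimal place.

7.2 mOsm/kg

Calculated osmolality = 2·Na + glucose/18 + BUN/2.8 + ethanol/3.7
= 2·144 + 77/18 + 17/2.8 + 357/3.7
= 288 + 4.28 + 6.07 + 96.49
= 394.84 mOsm/kg ≈ 394.8 mOsm/kg
Osmolar gap = measured − calculated = 402 − 394.8 = 7.2 mOsm/kg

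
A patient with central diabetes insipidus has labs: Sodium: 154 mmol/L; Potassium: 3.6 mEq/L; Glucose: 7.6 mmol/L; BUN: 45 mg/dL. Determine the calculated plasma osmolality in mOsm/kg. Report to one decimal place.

331.7 mOsm/kg

Calculated osmolality = 2·Na + glucose + BUN/2.8
= 2·154 + 7.6 + 45/2.8
= 308 + 7.60 + 16.07
= 331.67 mOsm/kg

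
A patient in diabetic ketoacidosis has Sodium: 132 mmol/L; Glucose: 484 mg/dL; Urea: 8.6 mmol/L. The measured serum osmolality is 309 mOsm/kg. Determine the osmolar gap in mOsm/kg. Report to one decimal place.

Calculated osmolality = 2·Na + glucose/18 + urea
= 2·132 + 484/18 + 8.6
= 264 + 26.89 + 8.60
= 299.49 mOsm/kg ≈ 299.5 mOsm/kg
Osmolar gap = measured − calculated = 309 − 299.5 = 9.5 mOsm/kg

9.5 mOsm/kg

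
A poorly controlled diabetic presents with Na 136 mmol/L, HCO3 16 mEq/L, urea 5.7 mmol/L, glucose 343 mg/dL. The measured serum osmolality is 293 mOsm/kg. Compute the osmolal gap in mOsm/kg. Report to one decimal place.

-3.8 mOsm/kg

Calculated osmolality = 2·Na + glucose/18 + urea
= 2·136 + 343/18 + 5.7
= 272 + 19.06 + 5.70
= 296.76 mOsm/kg ≈ 296.8 mOsm/kg
Osmolar gap = measured − calculated = 293 − 296.8 = -3.8 mOsm/kg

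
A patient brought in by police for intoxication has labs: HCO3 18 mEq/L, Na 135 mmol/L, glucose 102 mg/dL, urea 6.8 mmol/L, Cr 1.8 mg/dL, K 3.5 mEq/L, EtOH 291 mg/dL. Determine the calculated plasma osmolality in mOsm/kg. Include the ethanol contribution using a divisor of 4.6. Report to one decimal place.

345.7 mOsm/kg

Calculated osmolality = 2·Na + glucose/18 + urea + ethanol/4.6
= 2·135 + 102/18 + 6.8 + 291/4.6
= 270 + 5.67 + 6.80 + 63.26
= 345.73 mOsm/kg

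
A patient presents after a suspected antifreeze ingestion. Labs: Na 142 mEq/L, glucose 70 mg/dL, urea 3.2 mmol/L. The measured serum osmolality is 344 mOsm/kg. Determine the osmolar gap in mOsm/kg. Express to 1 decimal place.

Calculated osmolality = 2·Na + glucose/18 + urea
= 2·142 + 70/18 + 3.2
= 284 + 3.89 + 3.20
= 291.09 mOsm/kg ≈ 291.1 mOsm/kg
Osmolar gap = measured − calculated = 344 − 291.1 = 52.9 mOsm/kg

52.9 mOsm/kg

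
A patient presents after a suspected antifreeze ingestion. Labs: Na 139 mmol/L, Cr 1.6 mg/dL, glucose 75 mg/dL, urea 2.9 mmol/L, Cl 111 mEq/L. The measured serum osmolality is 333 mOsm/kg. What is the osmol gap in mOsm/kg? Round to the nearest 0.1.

Calculated osmolality = 2·Na + glucose/18 + urea
= 2·139 + 75/18 + 2.9
= 278 + 4.17 + 2.90
= 285.07 mOsm/kg ≈ 285.1 mOsm/kg
Osmolar gap = measured − calculated = 333 − 285.1 = 47.9 mOsm/kg

47.9 mOsm/kg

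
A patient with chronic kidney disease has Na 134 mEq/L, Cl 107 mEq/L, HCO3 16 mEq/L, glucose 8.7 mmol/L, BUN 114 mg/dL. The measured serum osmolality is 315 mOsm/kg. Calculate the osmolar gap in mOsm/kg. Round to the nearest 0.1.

Calculated osmolality = 2·Na + glucose + BUN/2.8
= 2·134 + 8.7 + 114/2.8
= 268 + 8.70 + 40.71
= 317.41 mOsm/kg ≈ 317.4 mOsm/kg
Osmolar gap = measured − calculated = 315 − 317.4 = -2.4 mOsm/kg

-2.4 mOsm/kg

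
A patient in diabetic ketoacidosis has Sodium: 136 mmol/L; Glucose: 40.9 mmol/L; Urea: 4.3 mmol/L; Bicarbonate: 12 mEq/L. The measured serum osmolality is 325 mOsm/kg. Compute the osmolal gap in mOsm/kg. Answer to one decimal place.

Calculated osmolality = 2·Na + glucose + urea
= 2·136 + 40.9 + 4.3
= 272 + 40.90 + 4.30
= 317.2 mOsm/kg ≈ 317.2 mOsm/kg
Osmolar gap = measured − calculated = 325 − 317.2 = 7.8 mOsm/kg

7.8 mOsm/kg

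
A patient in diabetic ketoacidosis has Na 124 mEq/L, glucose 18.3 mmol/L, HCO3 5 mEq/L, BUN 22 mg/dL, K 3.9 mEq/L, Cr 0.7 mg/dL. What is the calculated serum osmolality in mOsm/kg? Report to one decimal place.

274.2 mOsm/kg

Calculated osmolality = 2·Na + glucose + BUN/2.8
= 2·124 + 18.3 + 22/2.8
= 248 + 18.30 + 7.86
= 274.16 mOsm/kg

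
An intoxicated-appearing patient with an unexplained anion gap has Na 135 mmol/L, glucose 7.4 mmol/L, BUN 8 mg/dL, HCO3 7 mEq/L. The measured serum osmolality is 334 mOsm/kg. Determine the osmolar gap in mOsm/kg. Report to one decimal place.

Calculated osmolality = 2·Na + glucose + BUN/2.8
= 2·135 + 7.4 + 8/2.8
= 270 + 7.40 + 2.86
= 280.26 mOsm/kg ≈ 280.3 mOsm/kg
Osmolar gap = measured − calculated = 334 − 280.3 = 53.7 mOsm/kg

53.7 mOsm/kg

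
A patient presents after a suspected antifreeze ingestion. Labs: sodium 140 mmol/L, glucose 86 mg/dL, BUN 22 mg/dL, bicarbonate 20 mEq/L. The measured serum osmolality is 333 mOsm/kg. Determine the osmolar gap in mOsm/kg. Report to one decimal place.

Calculated osmolality = 2·Na + glucose/18 + BUN/2.8
= 2·140 + 86/18 + 22/2.8
= 280 + 4.78 + 7.86
= 292.64 mOsm/kg ≈ 292.6 mOsm/kg
Osmolar gap = measured − calculated = 333 − 292.6 = 40.4 mOsm/kg

40.4 mOsm/kg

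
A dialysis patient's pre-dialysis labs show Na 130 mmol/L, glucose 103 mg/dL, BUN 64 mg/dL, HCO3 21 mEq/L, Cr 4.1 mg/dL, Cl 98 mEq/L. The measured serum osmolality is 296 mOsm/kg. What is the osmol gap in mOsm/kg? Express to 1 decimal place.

7.4 mOsm/kg

Calculated osmolality = 2·Na + glucose/18 + BUN/2.8
= 2·130 + 103/18 + 64/2.8
= 260 + 5.72 + 22.86
= 288.58 mOsm/kg ≈ 288.6 mOsm/kg
Osmolar gap = measured − calculated = 296 − 288.6 = 7.4 mOsm/kg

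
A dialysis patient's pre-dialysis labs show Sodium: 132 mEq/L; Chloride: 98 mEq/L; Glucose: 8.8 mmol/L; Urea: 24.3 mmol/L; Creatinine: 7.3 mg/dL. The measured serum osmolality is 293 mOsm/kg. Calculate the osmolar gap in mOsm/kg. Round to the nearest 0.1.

-4.1 mOsm/kg

Calculated osmolality = 2·Na + glucose + urea
= 2·132 + 8.8 + 24.3
= 264 + 8.80 + 24.30
= 297.1 mOsm/kg ≈ 297.1 mOsm/kg
Osmolar gap = measured − calculated = 293 − 297.1 = -4.1 mOsm/kg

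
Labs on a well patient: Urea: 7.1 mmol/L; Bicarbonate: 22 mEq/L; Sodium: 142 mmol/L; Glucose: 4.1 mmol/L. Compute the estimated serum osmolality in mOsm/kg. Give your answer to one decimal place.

295.2 mOsm/kg

Calculated osmolality = 2·Na + glucose + urea
= 2·142 + 4.1 + 7.1
= 284 + 4.10 + 7.10
= 295.2 mOsm/kg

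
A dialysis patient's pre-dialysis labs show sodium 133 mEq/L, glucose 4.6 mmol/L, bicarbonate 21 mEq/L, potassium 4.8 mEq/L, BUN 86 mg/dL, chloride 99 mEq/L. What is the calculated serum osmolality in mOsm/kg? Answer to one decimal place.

Calculated osmolality = 2·Na + glucose + BUN/2.8
= 2·133 + 4.6 + 86/2.8
= 266 + 4.60 + 30.71
= 301.31 mOsm/kg

301.3 mOsm/kg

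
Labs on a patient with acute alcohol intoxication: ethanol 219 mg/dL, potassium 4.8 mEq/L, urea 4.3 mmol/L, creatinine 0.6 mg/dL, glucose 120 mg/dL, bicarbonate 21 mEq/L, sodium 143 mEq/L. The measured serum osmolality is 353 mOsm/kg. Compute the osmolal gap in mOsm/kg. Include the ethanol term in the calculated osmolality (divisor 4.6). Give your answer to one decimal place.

8.4 mOsm/kg

Calculated osmolality = 2·Na + glucose/18 + urea + ethanol/4.6
= 2·143 + 120/18 + 4.3 + 219/4.6
= 286 + 6.67 + 4.30 + 47.61
= 344.58 mOsm/kg ≈ 344.6 mOsm/kg
Osmolar gap = measured − calculated = 353 − 344.6 = 8.4 mOsm/kg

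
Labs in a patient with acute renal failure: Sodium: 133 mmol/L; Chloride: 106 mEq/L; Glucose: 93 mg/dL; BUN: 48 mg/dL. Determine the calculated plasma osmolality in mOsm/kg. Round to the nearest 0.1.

288.3 mOsm/kg

Calculated osmolality = 2·Na + glucose/18 + BUN/2.8
= 2·133 + 93/18 + 48/2.8
= 266 + 5.17 + 17.14
= 288.31 mOsm/kg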